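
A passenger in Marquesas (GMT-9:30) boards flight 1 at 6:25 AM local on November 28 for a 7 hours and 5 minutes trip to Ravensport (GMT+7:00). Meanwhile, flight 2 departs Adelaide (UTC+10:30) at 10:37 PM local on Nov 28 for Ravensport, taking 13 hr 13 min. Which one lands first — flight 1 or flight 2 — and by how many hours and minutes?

the first, by 2 hours 20 minutes

Flight 1 in UTC: 6:25 AM + 9:30 = 3:55 PM on Nov 28.
+7 hours 5 minutes → arrive 11:00 PM UTC on Nov 28.
Flight 2 in UTC: 10:37 PM − 10:30 = 12:07 PM on Nov 28.
+13 hours and 13 minutes → arrive 1:20 AM UTC on Nov 29.
Flight 1 lands earlier by 2 hours 20 minutes.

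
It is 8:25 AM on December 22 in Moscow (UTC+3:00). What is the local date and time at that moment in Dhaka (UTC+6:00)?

In UTC: 8:25 AM − 3:00 = 5:25 AM on Dec 22.
Dhaka is UTC+6:00: 5:25 AM + 6:00 = 11:25 AM on Dec 22.

11:25 AM on Dec 22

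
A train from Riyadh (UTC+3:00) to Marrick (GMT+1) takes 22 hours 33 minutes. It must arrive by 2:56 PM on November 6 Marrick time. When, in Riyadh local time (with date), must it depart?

Target arrival in UTC: 2:56 PM − 1:00 = 1:56 PM on Nov 6.
Subtract 22 hours 33 minutes → departure 3:23 PM UTC on Nov 5.
Riyadh is UTC+3:00: 3:23 PM + 3:00 = 6:23 PM on Nov 5.

6:23 PM on November 5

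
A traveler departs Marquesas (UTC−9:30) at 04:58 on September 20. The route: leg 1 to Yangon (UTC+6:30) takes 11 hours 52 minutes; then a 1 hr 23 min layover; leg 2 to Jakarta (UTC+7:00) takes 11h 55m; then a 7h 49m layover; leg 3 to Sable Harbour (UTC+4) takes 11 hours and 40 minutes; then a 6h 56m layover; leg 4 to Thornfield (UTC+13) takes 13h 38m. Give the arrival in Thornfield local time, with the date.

20:41 on Sep 23

Convert departure to UTC: 04:58 + 9:30 = 14:28 UTC on Sep 20.
Add 11 hours and 52 minutes leg 1 → 02:20 UTC (Sep 21).
Add 1 hour and 23 minutes layover in Yangon → 03:43 UTC.
Add 11 hours and 55 minutes leg 2 → 15:38 UTC.
Add 7 hours 49 minutes layover in Jakarta → 23:27 UTC.
Add 11 hours 40 minutes leg 3 → 11:07 UTC (Sep 22).
Add 6 hours and 56 minutes layover in Sable Harbour → 18:03 UTC.
Add 13 hours 38 minutes leg 4 → 07:41 UTC (Sep 23).
Thornfield is UTC+13:00, so local arrival = 07:41 + 13:00 = 20:41 on Sep 23.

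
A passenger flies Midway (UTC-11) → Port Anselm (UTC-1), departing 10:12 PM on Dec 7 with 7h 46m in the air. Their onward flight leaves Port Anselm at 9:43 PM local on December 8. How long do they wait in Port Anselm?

Convert departure to UTC: 10:12 PM + 11:00 = 9:12 AM UTC on Dec 8.
Add 7 hours and 46 minutes flight time → 4:58 PM UTC.
Port Anselm is UTC−1:00, so local arrival = 4:58 PM − 1:00 = 3:58 PM on Dec 8.
Layover = 9:43 PM − 3:58 PM = 5 hours 45 minutes.

5 hours 45 minutes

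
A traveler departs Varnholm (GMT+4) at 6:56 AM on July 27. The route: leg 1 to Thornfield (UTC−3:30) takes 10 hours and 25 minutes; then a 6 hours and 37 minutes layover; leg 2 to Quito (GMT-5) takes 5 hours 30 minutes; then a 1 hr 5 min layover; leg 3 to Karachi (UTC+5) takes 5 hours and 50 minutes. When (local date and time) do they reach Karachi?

1:23 PM on Jul 28

Convert departure to UTC: 6:56 AM − 4:00 = 2:56 AM UTC on Jul 27.
Add 10 hours and 25 minutes leg 1 → 1:21 PM UTC.
Add 6 hours 37 minutes layover in Thornfield → 7:58 PM UTC.
Add 5 hours and 30 minutes leg 2 → 1:28 AM UTC (Jul 28).
Add 1 hour 5 minutes layover in Quito → 2:33 AM UTC.
Add 5 hours and 50 minutes leg 3 → 8:23 AM UTC.
Karachi is UTC+5:00, so local arrival = 8:23 AM + 5:00 = 1:23 PM on Jul 28.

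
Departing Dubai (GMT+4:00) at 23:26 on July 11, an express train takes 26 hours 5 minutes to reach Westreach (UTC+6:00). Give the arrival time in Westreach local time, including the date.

Westreach is 2:00 ahead of Dubai.
After 26 hours and 5 minutes it is 01:31 (Jul 13) in Dubai.
Shift by the zone difference: 01:31 + 2:00 = 03:31 on Jul 13 in Westreach.

03:31 on July 13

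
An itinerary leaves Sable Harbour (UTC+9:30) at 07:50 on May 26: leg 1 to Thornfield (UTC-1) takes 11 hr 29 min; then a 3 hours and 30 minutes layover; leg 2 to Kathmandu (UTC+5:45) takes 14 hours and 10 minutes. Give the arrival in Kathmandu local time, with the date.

09:14 on May 27

Convert departure to UTC: 07:50 − 9:30 = 22:20 UTC on May 25.
Add 11 hours 29 minutes leg 1 → 09:49 UTC (May 26).
Add 3 hours and 30 minutes layover in Thornfield → 13:19 UTC.
Add 14 hours 10 minutes leg 2 → 03:29 UTC (May 27).
Kathmandu is UTC+5:45, so local arrival = 03:29 + 5:45 = 09:14 on May 27.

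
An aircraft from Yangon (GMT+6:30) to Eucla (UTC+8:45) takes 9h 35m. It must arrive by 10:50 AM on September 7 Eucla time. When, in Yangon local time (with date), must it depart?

Target arrival in UTC: 10:50 AM − 8:45 = 2:05 AM on Sep 7.
Subtract 9 hours and 35 minutes → departure 4:30 PM UTC on Sep 6.
Yangon is UTC+6:30: 4:30 PM + 6:30 = 11:00 PM on Sep 6.

11:00 PM on September 6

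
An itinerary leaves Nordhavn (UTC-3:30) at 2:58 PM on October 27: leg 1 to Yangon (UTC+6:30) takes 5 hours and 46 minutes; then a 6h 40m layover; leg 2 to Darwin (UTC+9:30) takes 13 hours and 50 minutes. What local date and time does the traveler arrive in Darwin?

6:14 AM on Oct 29

Convert departure to UTC: 2:58 PM + 3:30 = 6:28 PM UTC on Oct 27.
Add 5 hours 46 minutes leg 1 → 12:14 AM UTC (Oct 28).
Add 6 hours and 40 minutes layover in Yangon → 6:54 AM UTC.
Add 13 hours 50 minutes leg 2 → 8:44 PM UTC.
Darwin is UTC+9:30, so local arrival = 8:44 PM + 9:30 = 6:14 AM on Oct 29.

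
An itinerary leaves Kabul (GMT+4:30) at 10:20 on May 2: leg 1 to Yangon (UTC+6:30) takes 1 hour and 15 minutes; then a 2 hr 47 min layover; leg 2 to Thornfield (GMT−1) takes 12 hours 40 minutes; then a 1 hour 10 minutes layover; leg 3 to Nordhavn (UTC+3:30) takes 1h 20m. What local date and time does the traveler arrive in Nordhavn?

04:32 on May 3

Convert departure to UTC: 10:20 − 4:30 = 05:50 UTC on May 2.
Add 1 hour 15 minutes leg 1 → 07:05 UTC.
Add 2 hours 47 minutes layover in Yangon → 09:52 UTC.
Add 12 hours 40 minutes leg 2 → 22:32 UTC.
Add 1 hour 10 minutes layover in Thornfield → 23:42 UTC.
Add 1 hour and 20 minutes leg 3 → 01:02 UTC (May 3).
Nordhavn is UTC+3:30, so local arrival = 01:02 + 3:30 = 04:32 on May 3.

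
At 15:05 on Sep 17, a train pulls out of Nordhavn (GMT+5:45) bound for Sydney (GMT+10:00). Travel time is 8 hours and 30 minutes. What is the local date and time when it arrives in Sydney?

03:50 on September 18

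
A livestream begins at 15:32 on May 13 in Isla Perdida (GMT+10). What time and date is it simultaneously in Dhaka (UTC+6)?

11:32 on May 13

In UTC: 15:32 − 10:00 = 05:32 on May 13.
Dhaka is UTC+6:00: 05:32 + 6:00 = 11:32 on May 13.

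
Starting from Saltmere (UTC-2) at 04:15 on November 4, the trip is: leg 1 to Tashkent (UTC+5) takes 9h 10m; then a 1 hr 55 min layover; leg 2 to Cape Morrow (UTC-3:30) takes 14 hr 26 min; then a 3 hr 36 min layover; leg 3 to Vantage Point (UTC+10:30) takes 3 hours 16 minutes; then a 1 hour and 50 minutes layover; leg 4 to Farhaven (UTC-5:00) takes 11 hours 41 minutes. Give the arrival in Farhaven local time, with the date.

23:09 on Nov 5

Convert departure to UTC: 04:15 + 2:00 = 06:15 UTC on Nov 4.
Add 9 hours 10 minutes leg 1 → 15:25 UTC.
Add 1 hour and 55 minutes layover in Tashkent → 17:20 UTC.
Add 14 hours and 26 minutes leg 2 → 07:46 UTC (Nov 5).
Add 3 hours and 36 minutes layover in Cape Morrow → 11:22 UTC.
Add 3 hours 16 minutes leg 3 → 14:38 UTC.
Add 1 hour and 50 minutes layover in Vantage Point → 16:28 UTC.
Add 11 hours and 41 minutes leg 4 → 04:09 UTC (Nov 6).
Farhaven is UTC−5:00, so local arrival = 04:09 − 5:00 = 23:09 on Nov 5.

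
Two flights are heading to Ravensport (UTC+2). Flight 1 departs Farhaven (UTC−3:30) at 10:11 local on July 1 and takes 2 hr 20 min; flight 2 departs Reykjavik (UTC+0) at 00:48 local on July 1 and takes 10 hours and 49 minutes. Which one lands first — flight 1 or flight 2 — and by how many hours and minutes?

the second, by 4 hours 24 minutes

Flight 1 in UTC: 10:11 + 3:30 = 13:41 on Jul 1.
+2 hours and 20 minutes → arrive 16:01 UTC on Jul 1.
Flight 2 departs at 00:48 UTC (Jul 1).
+10 hours 49 minutes → arrive 11:37 UTC on Jul 1.
Flight 2 lands earlier by 4 hours 24 minutes.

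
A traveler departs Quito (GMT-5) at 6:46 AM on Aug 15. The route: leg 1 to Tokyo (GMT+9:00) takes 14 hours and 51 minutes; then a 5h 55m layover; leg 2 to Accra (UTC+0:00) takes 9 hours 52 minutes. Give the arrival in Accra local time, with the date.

6:24 PM on August 16

Convert departure to UTC: 6:46 AM + 5:00 = 11:46 AM UTC on Aug 15.
Add 14 hours and 51 minutes leg 1 → 2:37 AM UTC (Aug 16).
Add 5 hours and 55 minutes layover in Tokyo → 8:32 AM UTC.
Add 9 hours and 52 minutes leg 2 → 6:24 PM UTC.
Accra is UTC+0, so local arrival is the same: 6:24 PM on Aug 16.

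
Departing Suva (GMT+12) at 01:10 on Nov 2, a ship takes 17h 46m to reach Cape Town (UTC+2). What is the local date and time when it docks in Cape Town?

Convert departure to UTC: 01:10 − 12:00 = 13:10 UTC on Nov 1.
Add 17 hours and 46 minutes travel time → 06:56 UTC (Nov 2).
Cape Town is UTC+2:00, so local arrival = 06:56 + 2:00 = 08:56 on Nov 2.

08:56 on Nov 2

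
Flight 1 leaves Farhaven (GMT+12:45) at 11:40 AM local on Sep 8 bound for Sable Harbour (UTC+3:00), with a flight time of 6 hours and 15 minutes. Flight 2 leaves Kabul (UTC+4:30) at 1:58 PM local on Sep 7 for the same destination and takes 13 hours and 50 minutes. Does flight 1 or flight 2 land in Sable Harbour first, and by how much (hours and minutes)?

the second, by 5 hours 52 minutes

Flight 1 in UTC: 11:40 AM − 12:45 = 10:55 PM on Sep 7.
+6 hours 15 minutes → arrive 5:10 AM UTC on Sep 8.
Flight 2 in UTC: 1:58 PM − 4:30 = 9:28 AM on Sep 7.
+13 hours and 50 minutes → arrive 11:18 PM UTC on Sep 7.
Flight 2 lands earlier by 5 hours 52 minutes.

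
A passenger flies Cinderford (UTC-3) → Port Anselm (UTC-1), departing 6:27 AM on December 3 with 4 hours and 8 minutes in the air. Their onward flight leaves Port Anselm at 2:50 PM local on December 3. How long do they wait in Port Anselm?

Convert departure to UTC: 6:27 AM + 3:00 = 9:27 AM UTC on Dec 3.
Add 4 hours 8 minutes flight time → 1:35 PM UTC.
Port Anselm is UTC−1:00, so local arrival = 1:35 PM − 1:00 = 12:35 PM on Dec 3.
Layover = 2:50 PM − 12:35 PM = 2 hours 15 minutes.

2 hours 15 minutes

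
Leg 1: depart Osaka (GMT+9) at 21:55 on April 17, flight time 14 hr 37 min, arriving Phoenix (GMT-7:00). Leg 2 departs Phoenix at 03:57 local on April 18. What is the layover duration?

7 hours 25 minutes

Convert departure to UTC: 21:55 − 9:00 = 12:55 UTC on Apr 17.
Add 14 hours and 37 minutes flight time → 03:32 UTC (Apr 18).
Phoenix is UTC−7:00, so local arrival = 03:32 − 7:00 = 20:32 on Apr 17.
Layover = 03:57 − 20:32 (+1 day) = 7 hours 25 minutes.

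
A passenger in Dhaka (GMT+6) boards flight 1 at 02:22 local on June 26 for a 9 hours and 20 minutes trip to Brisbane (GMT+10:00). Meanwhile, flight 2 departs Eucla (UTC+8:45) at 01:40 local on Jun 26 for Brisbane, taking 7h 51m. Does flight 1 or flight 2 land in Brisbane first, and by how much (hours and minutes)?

the second, by 4 hours 56 minutes

Flight 1 in UTC: 02:22 − 6:00 = 20:22 on Jun 25.
+9 hours and 20 minutes → arrive 05:42 UTC on Jun 26.
Flight 2 in UTC: 01:40 − 8:45 = 16:55 on Jun 25.
+7 hours 51 minutes → arrive 00:46 UTC on Jun 26.
Flight 2 lands earlier by 4 hours 56 minutes.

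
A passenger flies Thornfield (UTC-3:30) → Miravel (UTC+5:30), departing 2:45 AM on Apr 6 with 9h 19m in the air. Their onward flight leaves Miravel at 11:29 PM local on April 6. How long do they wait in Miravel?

2 hours 25 minutes

Convert departure to UTC: 2:45 AM + 3:30 = 6:15 AM UTC on Apr 6.
Add 9 hours 19 minutes flight time → 3:34 PM UTC.
Miravel is UTC+5:30, so local arrival = 3:34 PM + 5:30 = 9:04 PM on Apr 6.
Layover = 11:29 PM − 9:04 PM = 2 hours 25 minutes.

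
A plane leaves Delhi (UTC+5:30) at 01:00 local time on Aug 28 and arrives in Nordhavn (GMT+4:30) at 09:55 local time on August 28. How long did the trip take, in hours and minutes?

9 hours 55 minutes

Departure in UTC: 01:00 − 5:30 = 19:30 on Aug 27.
Arrival in UTC: 09:55 − 4:30 = 05:25 on Aug 28.
Elapsed = 05:25 − 19:30 (+1 day) = 9 hours 55 minutes.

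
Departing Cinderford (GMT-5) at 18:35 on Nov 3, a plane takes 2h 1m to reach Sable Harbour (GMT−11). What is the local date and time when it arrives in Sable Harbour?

Convert departure to UTC: 18:35 + 5:00 = 23:35 UTC on Nov 3.
Add 2 hours 1 minute travel time → 01:36 UTC (Nov 4).
Sable Harbour is UTC−11:00, so local arrival = 01:36 − 11:00 = 14:36 on Nov 3.

14:36 on November 3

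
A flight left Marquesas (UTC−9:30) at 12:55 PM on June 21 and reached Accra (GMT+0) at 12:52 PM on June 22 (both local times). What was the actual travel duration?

Accra is 9:30 ahead of Marquesas.
Clock-face elapsed time (ignoring zones) is 23 hours 57 minutes.
Actual elapsed = 23 hours 57 minutes − 9:30 = 14 hours 27 minutes.

14 hours 27 minutes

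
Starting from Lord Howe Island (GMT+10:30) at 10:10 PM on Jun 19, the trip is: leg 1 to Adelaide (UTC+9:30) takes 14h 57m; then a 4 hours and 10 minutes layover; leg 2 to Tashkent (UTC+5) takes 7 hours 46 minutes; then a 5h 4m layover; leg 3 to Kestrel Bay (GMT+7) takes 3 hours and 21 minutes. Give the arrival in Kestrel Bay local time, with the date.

Convert departure to UTC: 10:10 PM − 10:30 = 11:40 AM UTC on Jun 19.
Add 14 hours and 57 minutes leg 1 → 2:37 AM UTC (Jun 20).
Add 4 hours 10 minutes layover in Adelaide → 6:47 AM UTC.
Add 7 hours and 46 minutes leg 2 → 2:33 PM UTC.
Add 5 hours and 4 minutes layover in Tashkent → 7:37 PM UTC.
Add 3 hours 21 minutes leg 3 → 10:58 PM UTC.
Kestrel Bay is UTC+7:00, so local arrival = 10:58 PM + 7:00 = 5:58 AM on Jun 21.

5:58 AM on June 21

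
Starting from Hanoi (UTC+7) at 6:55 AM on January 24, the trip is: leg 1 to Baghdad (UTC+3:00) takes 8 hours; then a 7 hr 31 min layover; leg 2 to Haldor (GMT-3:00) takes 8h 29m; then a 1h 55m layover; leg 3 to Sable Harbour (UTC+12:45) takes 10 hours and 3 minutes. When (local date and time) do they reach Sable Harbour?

12:38 AM on Jan 26

Convert departure to UTC: 6:55 AM − 7:00 = 11:55 PM UTC on Jan 23.
Add 8 hours leg 1 → 7:55 AM UTC (Jan 24).
Add 7 hours 31 minutes layover in Baghdad → 3:26 PM UTC.
Add 8 hours and 29 minutes leg 2 → 11:55 PM UTC.
Add 1 hour 55 minutes layover in Haldor → 1:50 AM UTC (Jan 25).
Add 10 hours 3 minutes leg 3 → 11:53 AM UTC.
Sable Harbour is UTC+12:45, so local arrival = 11:53 AM + 12:45 = 12:38 AM on Jan 26.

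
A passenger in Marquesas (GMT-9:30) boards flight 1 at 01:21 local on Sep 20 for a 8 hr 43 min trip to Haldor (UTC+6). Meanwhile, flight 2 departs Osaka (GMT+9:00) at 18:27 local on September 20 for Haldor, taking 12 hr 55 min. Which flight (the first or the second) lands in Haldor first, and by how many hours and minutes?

the first, by 2 hours 48 minutes

Flight 1 in UTC: 01:21 + 9:30 = 10:51 on Sep 20.
+8 hours 43 minutes → arrive 19:34 UTC on Sep 20.
Flight 2 in UTC: 18:27 − 9:00 = 09:27 on Sep 20.
+12 hours 55 minutes → arrive 22:22 UTC on Sep 20.
Flight 1 lands earlier by 2 hours 48 minutes.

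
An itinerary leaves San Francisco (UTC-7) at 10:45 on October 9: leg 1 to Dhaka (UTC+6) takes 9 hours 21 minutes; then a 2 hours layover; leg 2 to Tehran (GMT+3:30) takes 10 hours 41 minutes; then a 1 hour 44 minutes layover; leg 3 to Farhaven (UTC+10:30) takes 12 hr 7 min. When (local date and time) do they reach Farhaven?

16:08 on October 11

Convert departure to UTC: 10:45 + 7:00 = 17:45 UTC on Oct 9.
Add 9 hours and 21 minutes leg 1 → 03:06 UTC (Oct 10).
Add 2 hours layover in Dhaka → 05:06 UTC.
Add 10 hours and 41 minutes leg 2 → 15:47 UTC.
Add 1 hour and 44 minutes layover in Tehran → 17:31 UTC.
Add 12 hours and 7 minutes leg 3 → 05:38 UTC (Oct 11).
Farhaven is UTC+10:30, so local arrival = 05:38 + 10:30 = 16:08 on Oct 11.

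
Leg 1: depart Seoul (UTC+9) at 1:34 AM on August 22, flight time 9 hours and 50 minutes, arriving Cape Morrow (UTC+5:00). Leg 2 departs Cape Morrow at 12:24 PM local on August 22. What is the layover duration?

5 hours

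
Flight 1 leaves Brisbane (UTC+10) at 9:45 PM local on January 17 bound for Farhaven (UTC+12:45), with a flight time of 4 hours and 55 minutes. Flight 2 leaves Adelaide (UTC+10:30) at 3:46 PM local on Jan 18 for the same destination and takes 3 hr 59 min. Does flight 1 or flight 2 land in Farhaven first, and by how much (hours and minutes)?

the first, by 16 hours 35 minutes

Flight 1 in UTC: 9:45 PM − 10:00 = 11:45 AM on Jan 17.
+4 hours 55 minutes → arrive 4:40 PM UTC on Jan 17.
Flight 2 in UTC: 3:46 PM − 10:30 = 5:16 AM on Jan 18.
+3 hours 59 minutes → arrive 9:15 AM UTC on Jan 18.
Flight 1 lands earlier by 16 hours 35 minutes.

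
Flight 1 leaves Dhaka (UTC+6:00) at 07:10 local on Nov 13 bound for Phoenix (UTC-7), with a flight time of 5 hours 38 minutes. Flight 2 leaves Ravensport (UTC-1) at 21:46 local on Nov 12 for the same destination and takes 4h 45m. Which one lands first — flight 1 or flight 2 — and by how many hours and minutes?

Flight 1 in UTC: 07:10 − 6:00 = 01:10 on Nov 13.
+5 hours and 38 minutes → arrive 06:48 UTC on Nov 13.
Flight 2 in UTC: 21:46 + 1:00 = 22:46 on Nov 12.
+4 hours 45 minutes → arrive 03:31 UTC on Nov 13.
Flight 2 lands earlier by 3 hours 17 minutes.

the second, by 3 hours 17 minutes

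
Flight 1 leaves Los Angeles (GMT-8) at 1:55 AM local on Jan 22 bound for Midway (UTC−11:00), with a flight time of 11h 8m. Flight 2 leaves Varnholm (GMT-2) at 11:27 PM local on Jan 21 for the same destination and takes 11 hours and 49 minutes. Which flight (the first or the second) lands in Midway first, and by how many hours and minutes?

the second, by 7 hours 47 minutes

Flight 1 in UTC: 1:55 AM + 8:00 = 9:55 AM on Jan 22.
+11 hours and 8 minutes → arrive 9:03 PM UTC on Jan 22.
Flight 2 in UTC: 11:27 PM + 2:00 = 1:27 AM on Jan 22.
+11 hours and 49 minutes → arrive 1:16 PM UTC on Jan 22.
Flight 2 lands earlier by 7 hours 47 minutes.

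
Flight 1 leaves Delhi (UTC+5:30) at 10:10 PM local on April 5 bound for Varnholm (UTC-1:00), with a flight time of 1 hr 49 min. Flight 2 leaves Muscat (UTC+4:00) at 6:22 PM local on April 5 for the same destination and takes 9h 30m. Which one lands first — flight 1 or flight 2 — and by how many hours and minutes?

the first, by 5 hours 23 minutes

Flight 1 in UTC: 10:10 PM − 5:30 = 4:40 PM on Apr 5.
+1 hour and 49 minutes → arrive 6:29 PM UTC on Apr 5.
Flight 2 in UTC: 6:22 PM − 4:00 = 2:22 PM on Apr 5.
+9 hours and 30 minutes → arrive 11:52 PM UTC on Apr 5.
Flight 1 lands earlier by 5 hours 23 minutes.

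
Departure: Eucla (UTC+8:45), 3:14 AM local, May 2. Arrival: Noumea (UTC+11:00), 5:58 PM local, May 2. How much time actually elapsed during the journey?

Noumea is 2:15 ahead of Eucla.
Clock-face elapsed time (ignoring zones) is 14 hours 44 minutes.
Actual elapsed = 14 hours 44 minutes − 2:15 = 12 hours 29 minutes.

12 hours 29 minutes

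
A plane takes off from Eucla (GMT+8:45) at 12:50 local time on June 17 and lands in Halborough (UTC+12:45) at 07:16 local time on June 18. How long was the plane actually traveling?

14 hours 26 minutes

Departure in UTC: 12:50 − 8:45 = 04:05 on Jun 17.
Arrival in UTC: 07:16 − 12:45 = 18:31 on Jun 17.
Elapsed = 18:31 − 04:05 = 14 hours 26 minutes.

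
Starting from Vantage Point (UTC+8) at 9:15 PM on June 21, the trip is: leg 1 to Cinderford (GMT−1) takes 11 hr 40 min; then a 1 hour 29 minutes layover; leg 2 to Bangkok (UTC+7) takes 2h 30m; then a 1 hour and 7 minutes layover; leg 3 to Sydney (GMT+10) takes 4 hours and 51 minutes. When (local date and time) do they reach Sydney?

8:52 PM on Jun 22

Convert departure to UTC: 9:15 PM − 8:00 = 1:15 PM UTC on Jun 21.
Add 11 hours and 40 minutes leg 1 → 12:55 AM UTC (Jun 22).
Add 1 hour 29 minutes layover in Cinderford → 2:24 AM UTC.
Add 2 hours 30 minutes leg 2 → 4:54 AM UTC.
Add 1 hour and 7 minutes layover in Bangkok → 6:01 AM UTC.
Add 4 hours 51 minutes leg 3 → 10:52 AM UTC.
Sydney is UTC+10:00, so local arrival = 10:52 AM + 10:00 = 8:52 PM on Jun 22.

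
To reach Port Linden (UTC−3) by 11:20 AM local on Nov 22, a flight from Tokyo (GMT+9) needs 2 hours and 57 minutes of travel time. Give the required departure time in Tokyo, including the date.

8:23 PM on Nov 22

Target arrival in UTC: 11:20 AM + 3:00 = 2:20 PM on Nov 22.
Subtract 2 hours 57 minutes → departure 11:23 AM UTC on Nov 22.
Tokyo is UTC+9:00: 11:23 AM + 9:00 = 8:23 PM on Nov 22.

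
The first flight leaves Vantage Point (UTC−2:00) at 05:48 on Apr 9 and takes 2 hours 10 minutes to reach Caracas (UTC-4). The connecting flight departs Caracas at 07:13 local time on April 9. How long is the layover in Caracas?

Convert departure to UTC: 05:48 + 2:00 = 07:48 UTC on Apr 9.
Add 2 hours 10 minutes flight time → 09:58 UTC.
Caracas is UTC−4:00, so local arrival = 09:58 − 4:00 = 05:58 on Apr 9.
Layover = 07:13 − 05:58 = 1 hour 15 minutes.

1 hour 15 minutes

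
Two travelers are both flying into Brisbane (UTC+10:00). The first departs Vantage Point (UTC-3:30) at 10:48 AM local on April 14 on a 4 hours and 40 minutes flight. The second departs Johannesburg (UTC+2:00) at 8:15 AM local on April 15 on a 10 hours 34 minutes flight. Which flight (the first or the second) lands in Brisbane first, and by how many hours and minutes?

Flight 1 in UTC: 10:48 AM + 3:30 = 2:18 PM on Apr 14.
+4 hours 40 minutes → arrive 6:58 PM UTC on Apr 14.
Flight 2 in UTC: 8:15 AM − 2:00 = 6:15 AM on Apr 15.
+10 hours 34 minutes → arrive 4:49 PM UTC on Apr 15.
Flight 1 lands earlier by 21 hours 51 minutes.

the first, by 21 hours 51 minutes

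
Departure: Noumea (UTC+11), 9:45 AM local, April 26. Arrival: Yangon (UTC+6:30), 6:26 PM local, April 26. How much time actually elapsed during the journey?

13 hours 11 minutes

Yangon is 4:30 behind Noumea.
Clock-face elapsed time (ignoring zones) is 8 hours 41 minutes.
Actual elapsed = 8 hours 41 minutes + 4:30 = 13 hours 11 minutes.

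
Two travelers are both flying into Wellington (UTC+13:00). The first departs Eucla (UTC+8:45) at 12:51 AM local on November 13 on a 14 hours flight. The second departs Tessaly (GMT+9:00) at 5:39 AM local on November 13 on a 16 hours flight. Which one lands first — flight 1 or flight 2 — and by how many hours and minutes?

the first, by 6 hours 33 minutes

Flight 1 in UTC: 12:51 AM − 8:45 = 4:06 PM on Nov 12.
+14 hours → arrive 6:06 AM UTC on Nov 13.
Flight 2 in UTC: 5:39 AM − 9:00 = 8:39 PM on Nov 12.
+16 hours → arrive 12:39 PM UTC on Nov 13.
Flight 1 lands earlier by 6 hours 33 minutes.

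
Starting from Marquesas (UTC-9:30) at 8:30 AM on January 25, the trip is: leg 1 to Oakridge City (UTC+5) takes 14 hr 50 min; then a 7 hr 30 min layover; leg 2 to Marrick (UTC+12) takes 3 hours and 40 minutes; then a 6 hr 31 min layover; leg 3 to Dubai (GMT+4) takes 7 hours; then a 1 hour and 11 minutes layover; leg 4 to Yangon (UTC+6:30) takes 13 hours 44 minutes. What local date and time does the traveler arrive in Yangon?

Convert departure to UTC: 8:30 AM + 9:30 = 6:00 PM UTC on Jan 25.
Add 14 hours 50 minutes leg 1 → 8:50 AM UTC (Jan 26).
Add 7 hours 30 minutes layover in Oakridge City → 4:20 PM UTC.
Add 3 hours 40 minutes leg 2 → 8:00 PM UTC.
Add 6 hours 31 minutes layover in Marrick → 2:31 AM UTC (Jan 27).
Add 7 hours leg 3 → 9:31 AM UTC.
Add 1 hour 11 minutes layover in Dubai → 10:42 AM UTC.
Add 13 hours 44 minutes leg 4 → 12:26 AM UTC (Jan 28).
Yangon is UTC+6:30, so local arrival = 12:26 AM + 6:30 = 6:56 AM on Jan 28.

6:56 AM on January 28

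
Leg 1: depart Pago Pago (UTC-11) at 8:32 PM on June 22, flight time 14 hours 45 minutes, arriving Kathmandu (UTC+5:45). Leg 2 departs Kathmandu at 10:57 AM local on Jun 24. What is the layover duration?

Convert departure to UTC: 8:32 PM + 11:00 = 7:32 AM UTC on Jun 23.
Add 14 hours and 45 minutes flight time → 10:17 PM UTC.
Kathmandu is UTC+5:45, so local arrival = 10:17 PM + 5:45 = 4:02 AM on Jun 24.
Layover = 10:57 AM − 4:02 AM = 6 hours 55 minutes.

6 hours 55 minutes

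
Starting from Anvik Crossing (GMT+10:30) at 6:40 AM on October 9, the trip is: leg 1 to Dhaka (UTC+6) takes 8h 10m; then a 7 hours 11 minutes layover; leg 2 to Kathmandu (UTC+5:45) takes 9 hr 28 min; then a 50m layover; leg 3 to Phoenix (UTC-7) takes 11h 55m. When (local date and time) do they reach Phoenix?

Convert departure to UTC: 6:40 AM − 10:30 = 8:10 PM UTC on Oct 8.
Add 8 hours and 10 minutes leg 1 → 4:20 AM UTC (Oct 9).
Add 7 hours 11 minutes layover in Dhaka → 11:31 AM UTC.
Add 9 hours 28 minutes leg 2 → 8:59 PM UTC.
Add 50 minutes layover in Kathmandu → 9:49 PM UTC.
Add 11 hours 55 minutes leg 3 → 9:44 AM UTC (Oct 10).
Phoenix is UTC−7:00, so local arrival = 9:44 AM − 7:00 = 2:44 AM on Oct 10.

2:44 AM on October 10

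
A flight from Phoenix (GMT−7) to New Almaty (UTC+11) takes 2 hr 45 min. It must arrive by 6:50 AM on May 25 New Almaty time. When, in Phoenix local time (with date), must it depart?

10:05 AM on May 24

Target arrival in UTC: 6:50 AM − 11:00 = 7:50 PM on May 24.
Subtract 2 hours and 45 minutes → departure 5:05 PM UTC on May 24.
Phoenix is UTC−7:00: 5:05 PM − 7:00 = 10:05 AM on May 24.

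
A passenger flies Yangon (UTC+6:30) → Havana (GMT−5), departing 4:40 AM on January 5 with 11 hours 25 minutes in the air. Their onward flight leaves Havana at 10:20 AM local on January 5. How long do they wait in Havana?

Convert departure to UTC: 4:40 AM − 6:30 = 10:10 PM UTC on Jan 4.
Add 11 hours and 25 minutes flight time → 9:35 AM UTC (Jan 5).
Havana is UTC−5:00, so local arrival = 9:35 AM − 5:00 = 4:35 AM on Jan 5.
Layover = 10:20 AM − 4:35 AM = 5 hours 45 minutes.

5 hours 45 minutes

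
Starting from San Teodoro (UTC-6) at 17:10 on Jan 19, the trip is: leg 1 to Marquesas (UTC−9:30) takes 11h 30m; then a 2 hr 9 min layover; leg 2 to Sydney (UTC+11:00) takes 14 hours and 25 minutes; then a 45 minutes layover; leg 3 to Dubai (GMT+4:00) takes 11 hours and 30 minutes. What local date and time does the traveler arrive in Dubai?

19:29 on Jan 21

Convert departure to UTC: 17:10 + 6:00 = 23:10 UTC on Jan 19.
Add 11 hours and 30 minutes leg 1 → 10:40 UTC (Jan 20).
Add 2 hours and 9 minutes layover in Marquesas → 12:49 UTC.
Add 14 hours 25 minutes leg 2 → 03:14 UTC (Jan 21).
Add 45 minutes layover in Sydney → 03:59 UTC.
Add 11 hours and 30 minutes leg 3 → 15:29 UTC.
Dubai is UTC+4:00, so local arrival = 15:29 + 4:00 = 19:29 on Jan 21.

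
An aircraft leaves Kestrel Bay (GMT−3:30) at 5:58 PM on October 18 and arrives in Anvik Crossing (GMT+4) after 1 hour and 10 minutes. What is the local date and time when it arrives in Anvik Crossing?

Convert departure to UTC: 5:58 PM + 3:30 = 9:28 PM UTC on Oct 18.
Add 1 hour 10 minutes travel time → 10:38 PM UTC.
Anvik Crossing is UTC+4:00, so local arrival = 10:38 PM + 4:00 = 2:38 AM on Oct 19.

2:38 AM on October 19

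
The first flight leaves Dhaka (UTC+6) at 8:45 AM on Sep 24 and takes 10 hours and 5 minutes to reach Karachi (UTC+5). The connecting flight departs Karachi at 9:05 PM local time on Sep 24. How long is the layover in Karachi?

3 hours 15 minutes

Convert departure to UTC: 8:45 AM − 6:00 = 2:45 AM UTC on Sep 24.
Add 10 hours and 5 minutes flight time → 12:50 PM UTC.
Karachi is UTC+5:00, so local arrival = 12:50 PM + 5:00 = 5:50 PM on Sep 24.
Layover = 9:05 PM − 5:50 PM = 3 hours 15 minutes.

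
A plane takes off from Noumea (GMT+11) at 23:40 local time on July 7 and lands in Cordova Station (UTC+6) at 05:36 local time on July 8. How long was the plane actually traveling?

Cordova Station is 5:00 behind Noumea.
Clock-face elapsed time (ignoring zones) is 5 hours 56 minutes.
Actual elapsed = 5 hours 56 minutes + 5:00 = 10 hours 56 minutes.

10 hours 56 minutes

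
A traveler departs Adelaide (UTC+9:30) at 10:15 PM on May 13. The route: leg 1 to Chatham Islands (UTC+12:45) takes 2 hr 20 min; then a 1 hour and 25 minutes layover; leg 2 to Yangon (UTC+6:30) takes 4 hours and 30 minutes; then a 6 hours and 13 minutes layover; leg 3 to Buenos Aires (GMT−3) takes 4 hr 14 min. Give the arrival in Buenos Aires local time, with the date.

Convert departure to UTC: 10:15 PM − 9:30 = 12:45 PM UTC on May 13.
Add 2 hours 20 minutes leg 1 → 3:05 PM UTC.
Add 1 hour and 25 minutes layover in Chatham Islands → 4:30 PM UTC.
Add 4 hours 30 minutes leg 2 → 9:00 PM UTC.
Add 6 hours and 13 minutes layover in Yangon → 3:13 AM UTC (May 14).
Add 4 hours 14 minutes leg 3 → 7:27 AM UTC.
Buenos Aires is UTC−3:00, so local arrival = 7:27 AM − 3:00 = 4:27 AM on May 14.

4:27 AM on May 14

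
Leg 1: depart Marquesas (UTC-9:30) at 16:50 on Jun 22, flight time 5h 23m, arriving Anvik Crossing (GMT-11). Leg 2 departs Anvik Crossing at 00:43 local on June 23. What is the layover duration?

4 hours

Convert departure to UTC: 16:50 + 9:30 = 02:20 UTC on Jun 23.
Add 5 hours and 23 minutes flight time → 07:43 UTC.
Anvik Crossing is UTC−11:00, so local arrival = 07:43 − 11:00 = 20:43 on Jun 22.
Layover = 00:43 − 20:43 (+1 day) = 4 hours.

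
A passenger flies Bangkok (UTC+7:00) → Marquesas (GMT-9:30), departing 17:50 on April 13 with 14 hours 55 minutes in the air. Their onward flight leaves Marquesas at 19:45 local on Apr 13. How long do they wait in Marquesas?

3 hours 30 minutes

Convert departure to UTC: 17:50 − 7:00 = 10:50 UTC on Apr 13.
Add 14 hours and 55 minutes flight time → 01:45 UTC (Apr 14).
Marquesas is UTC−9:30, so local arrival = 01:45 − 9:30 = 16:15 on Apr 13.
Layover = 19:45 − 16:15 = 3 hours 30 minutes.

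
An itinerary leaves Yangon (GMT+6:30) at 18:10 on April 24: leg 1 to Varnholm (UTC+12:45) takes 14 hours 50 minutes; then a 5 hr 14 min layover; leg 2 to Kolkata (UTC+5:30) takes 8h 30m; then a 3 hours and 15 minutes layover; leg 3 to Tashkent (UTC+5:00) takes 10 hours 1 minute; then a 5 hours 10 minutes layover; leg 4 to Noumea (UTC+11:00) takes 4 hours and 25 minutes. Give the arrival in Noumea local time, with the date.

Convert departure to UTC: 18:10 − 6:30 = 11:40 UTC on Apr 24.
Add 14 hours 50 minutes leg 1 → 02:30 UTC (Apr 25).
Add 5 hours and 14 minutes layover in Varnholm → 07:44 UTC.
Add 8 hours 30 minutes leg 2 → 16:14 UTC.
Add 3 hours 15 minutes layover in Kolkata → 19:29 UTC.
Add 10 hours 1 minute leg 3 → 05:30 UTC (Apr 26).
Add 5 hours and 10 minutes layover in Tashkent → 10:40 UTC.
Add 4 hours and 25 minutes leg 4 → 15:05 UTC.
Noumea is UTC+11:00, so local arrival = 15:05 + 11:00 = 02:05 on Apr 27.

02:05 on Apr 27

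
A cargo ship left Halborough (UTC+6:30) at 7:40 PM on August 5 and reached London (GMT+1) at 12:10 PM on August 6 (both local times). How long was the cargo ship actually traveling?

London is 5:30 behind Halborough.
Clock-face elapsed time (ignoring zones) is 16 hours 30 minutes.
Actual elapsed = 16 hours 30 minutes + 5:30 = 22 hours.

22 hours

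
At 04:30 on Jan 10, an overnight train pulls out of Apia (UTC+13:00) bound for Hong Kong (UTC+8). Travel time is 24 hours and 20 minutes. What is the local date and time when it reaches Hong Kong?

23:50 on January 10

Convert departure to UTC: 04:30 − 13:00 = 15:30 UTC on Jan 9.
Add 24 hours and 20 minutes travel time → 15:50 UTC (Jan 10).
Hong Kong is UTC+8:00, so local arrival = 15:50 + 8:00 = 23:50 on Jan 10.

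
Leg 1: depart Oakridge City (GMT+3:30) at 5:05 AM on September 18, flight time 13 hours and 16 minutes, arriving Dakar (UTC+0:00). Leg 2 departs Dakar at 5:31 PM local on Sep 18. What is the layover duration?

2 hours 40 minutes

Convert departure to UTC: 5:05 AM − 3:30 = 1:35 AM UTC on Sep 18.
Add 13 hours and 16 minutes flight time → 2:51 PM UTC.
Dakar is UTC+0, so local arrival is the same: 2:51 PM on Sep 18.
Layover = 5:31 PM − 2:51 PM = 2 hours 40 minutes.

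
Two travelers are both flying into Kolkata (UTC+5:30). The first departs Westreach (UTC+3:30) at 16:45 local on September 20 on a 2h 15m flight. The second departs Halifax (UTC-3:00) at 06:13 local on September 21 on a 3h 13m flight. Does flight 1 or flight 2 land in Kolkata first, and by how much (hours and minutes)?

Flight 1 in UTC: 16:45 − 3:30 = 13:15 on Sep 20.
+2 hours 15 minutes → arrive 15:30 UTC on Sep 20.
Flight 2 in UTC: 06:13 + 3:00 = 09:13 on Sep 21.
+3 hours 13 minutes → arrive 12:26 UTC on Sep 21.
Flight 1 lands earlier by 20 hours 56 minutes.

the first, by 20 hours 56 minutes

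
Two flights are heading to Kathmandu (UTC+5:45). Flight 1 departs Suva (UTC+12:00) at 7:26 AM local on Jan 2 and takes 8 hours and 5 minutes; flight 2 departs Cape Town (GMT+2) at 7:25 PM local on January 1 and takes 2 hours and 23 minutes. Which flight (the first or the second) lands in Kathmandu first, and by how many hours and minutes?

the second, by 7 hours 43 minutes

Flight 1 in UTC: 7:26 AM − 12:00 = 7:26 PM on Jan 1.
+8 hours and 5 minutes → arrive 3:31 AM UTC on Jan 2.
Flight 2 in UTC: 7:25 PM − 2:00 = 5:25 PM on Jan 1.
+2 hours and 23 minutes → arrive 7:48 PM UTC on Jan 1.
Flight 2 lands earlier by 7 hours 43 minutes.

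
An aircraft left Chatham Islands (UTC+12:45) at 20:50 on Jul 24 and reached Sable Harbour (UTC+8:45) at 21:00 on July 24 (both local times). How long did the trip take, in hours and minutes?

4 hours 10 minutes

Departure in UTC: 20:50 − 12:45 = 08:05 on Jul 24.
Arrival in UTC: 21:00 − 8:45 = 12:15 on Jul 24.
Elapsed = 12:15 − 08:05 = 4 hours 10 minutes.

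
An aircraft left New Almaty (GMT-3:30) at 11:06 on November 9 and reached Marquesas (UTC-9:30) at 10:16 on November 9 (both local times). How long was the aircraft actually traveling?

5 hours 10 minutes

Departure in UTC: 11:06 + 3:30 = 14:36 on Nov 9.
Arrival in UTC: 10:16 + 9:30 = 19:46 on Nov 9.
Elapsed = 19:46 − 14:36 = 5 hours 10 minutes.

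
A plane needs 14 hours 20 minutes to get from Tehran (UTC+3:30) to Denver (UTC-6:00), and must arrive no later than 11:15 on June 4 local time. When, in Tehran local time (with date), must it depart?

06:25 on June 4

Target arrival in UTC: 11:15 + 6:00 = 17:15 on Jun 4.
Subtract 14 hours and 20 minutes → departure 02:55 UTC on Jun 4.
Tehran is UTC+3:30: 02:55 + 3:30 = 06:25 on Jun 4.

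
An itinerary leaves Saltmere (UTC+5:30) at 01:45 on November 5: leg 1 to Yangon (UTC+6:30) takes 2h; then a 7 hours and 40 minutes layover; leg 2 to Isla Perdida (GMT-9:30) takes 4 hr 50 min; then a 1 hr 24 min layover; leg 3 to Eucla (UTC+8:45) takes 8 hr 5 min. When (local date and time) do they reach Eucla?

04:59 on Nov 6

Convert departure to UTC: 01:45 − 5:30 = 20:15 UTC on Nov 4.
Add 2 hours leg 1 → 22:15 UTC.
Add 7 hours 40 minutes layover in Yangon → 05:55 UTC (Nov 5).
Add 4 hours 50 minutes leg 2 → 10:45 UTC.
Add 1 hour 24 minutes layover in Isla Perdida → 12:09 UTC.
Add 8 hours 5 minutes leg 3 → 20:14 UTC.
Eucla is UTC+8:45, so local arrival = 20:14 + 8:45 = 04:59 on Nov 6.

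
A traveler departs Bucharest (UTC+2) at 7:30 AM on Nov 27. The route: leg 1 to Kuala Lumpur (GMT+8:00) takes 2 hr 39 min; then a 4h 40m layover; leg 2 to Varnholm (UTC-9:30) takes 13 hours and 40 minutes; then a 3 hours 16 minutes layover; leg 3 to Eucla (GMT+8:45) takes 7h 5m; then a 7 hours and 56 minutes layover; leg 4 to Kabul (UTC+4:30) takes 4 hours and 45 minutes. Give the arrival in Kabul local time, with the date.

6:01 AM on November 29

Convert departure to UTC: 7:30 AM − 2:00 = 5:30 AM UTC on Nov 27.
Add 2 hours and 39 minutes leg 1 → 8:09 AM UTC.
Add 4 hours 40 minutes layover in Kuala Lumpur → 12:49 PM UTC.
Add 13 hours 40 minutes leg 2 → 2:29 AM UTC (Nov 28).
Add 3 hours 16 minutes layover in Varnholm → 5:45 AM UTC.
Add 7 hours and 5 minutes leg 3 → 12:50 PM UTC.
Add 7 hours 56 minutes layover in Eucla → 8:46 PM UTC.
Add 4 hours 45 minutes leg 4 → 1:31 AM UTC (Nov 29).
Kabul is UTC+4:30, so local arrival = 1:31 AM + 4:30 = 6:01 AM on Nov 29.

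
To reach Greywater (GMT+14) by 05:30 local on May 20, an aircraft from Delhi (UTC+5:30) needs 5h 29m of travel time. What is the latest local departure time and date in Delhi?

Target arrival in UTC: 05:30 − 14:00 = 15:30 on May 19.
Subtract 5 hours 29 minutes → departure 10:01 UTC on May 19.
Delhi is UTC+5:30: 10:01 + 5:30 = 15:31 on May 19.

15:31 on May 19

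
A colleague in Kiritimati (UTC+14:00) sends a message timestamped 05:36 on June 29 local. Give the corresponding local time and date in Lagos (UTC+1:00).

16:36 on June 28

In UTC: 05:36 − 14:00 = 15:36 on Jun 28.
Lagos is UTC+1:00: 15:36 + 1:00 = 16:36 on Jun 28.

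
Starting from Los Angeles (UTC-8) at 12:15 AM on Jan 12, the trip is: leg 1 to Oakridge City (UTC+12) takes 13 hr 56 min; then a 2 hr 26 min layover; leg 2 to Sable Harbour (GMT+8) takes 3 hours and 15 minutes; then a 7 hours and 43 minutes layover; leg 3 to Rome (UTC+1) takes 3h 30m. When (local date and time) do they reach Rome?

Convert departure to UTC: 12:15 AM + 8:00 = 8:15 AM UTC on Jan 12.
Add 13 hours and 56 minutes leg 1 → 10:11 PM UTC.
Add 2 hours 26 minutes layover in Oakridge City → 12:37 AM UTC (Jan 13).
Add 3 hours 15 minutes leg 2 → 3:52 AM UTC.
Add 7 hours and 43 minutes layover in Sable Harbour → 11:35 AM UTC.
Add 3 hours and 30 minutes leg 3 → 3:05 PM UTC.
Rome is UTC+1:00, so local arrival = 3:05 PM + 1:00 = 4:05 PM on Jan 13.

4:05 PM on Jan 13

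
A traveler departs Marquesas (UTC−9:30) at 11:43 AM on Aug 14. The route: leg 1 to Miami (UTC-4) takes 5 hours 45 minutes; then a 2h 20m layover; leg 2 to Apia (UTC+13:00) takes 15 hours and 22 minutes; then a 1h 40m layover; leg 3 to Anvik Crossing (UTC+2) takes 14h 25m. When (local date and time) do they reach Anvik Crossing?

2:45 PM on Aug 16

Convert departure to UTC: 11:43 AM + 9:30 = 9:13 PM UTC on Aug 14.
Add 5 hours 45 minutes leg 1 → 2:58 AM UTC (Aug 15).
Add 2 hours and 20 minutes layover in Miami → 5:18 AM UTC.
Add 15 hours 22 minutes leg 2 → 8:40 PM UTC.
Add 1 hour and 40 minutes layover in Apia → 10:20 PM UTC.
Add 14 hours and 25 minutes leg 3 → 12:45 PM UTC (Aug 16).
Anvik Crossing is UTC+2:00, so local arrival = 12:45 PM + 2:00 = 2:45 PM on Aug 16.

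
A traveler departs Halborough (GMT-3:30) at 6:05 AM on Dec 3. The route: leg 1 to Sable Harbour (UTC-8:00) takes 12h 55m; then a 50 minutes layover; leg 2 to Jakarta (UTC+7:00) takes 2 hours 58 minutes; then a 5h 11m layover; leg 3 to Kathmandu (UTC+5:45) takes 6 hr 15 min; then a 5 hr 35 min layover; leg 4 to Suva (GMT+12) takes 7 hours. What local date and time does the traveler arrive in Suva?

2:19 PM on December 5

Convert departure to UTC: 6:05 AM + 3:30 = 9:35 AM UTC on Dec 3.
Add 12 hours 55 minutes leg 1 → 10:30 PM UTC.
Add 50 minutes layover in Sable Harbour → 11:20 PM UTC.
Add 2 hours 58 minutes leg 2 → 2:18 AM UTC (Dec 4).
Add 5 hours 11 minutes layover in Jakarta → 7:29 AM UTC.
Add 6 hours 15 minutes leg 3 → 1:44 PM UTC.
Add 5 hours 35 minutes layover in Kathmandu → 7:19 PM UTC.
Add 7 hours leg 4 → 2:19 AM UTC (Dec 5).
Suva is UTC+12:00, so local arrival = 2:19 AM + 12:00 = 2:19 PM on Dec 5.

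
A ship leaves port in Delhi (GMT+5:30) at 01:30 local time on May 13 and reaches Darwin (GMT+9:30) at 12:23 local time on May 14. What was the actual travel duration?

Departure in UTC: 01:30 − 5:30 = 20:00 on May 12.
Arrival in UTC: 12:23 − 9:30 = 02:53 on May 14.
Elapsed = 02:53 − 20:00 (+2 days) = 30 hours 53 minutes.

30 hours 53 minutes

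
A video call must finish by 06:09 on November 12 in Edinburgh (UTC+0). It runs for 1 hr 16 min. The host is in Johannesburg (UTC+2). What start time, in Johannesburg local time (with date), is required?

Target end time is already UTC: 06:09 on Nov 12.
Subtract 1 hour and 16 minutes → start 04:53 UTC on Nov 12.
Johannesburg is UTC+2:00: 04:53 + 2:00 = 06:53 on Nov 12.

06:53 on November 12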